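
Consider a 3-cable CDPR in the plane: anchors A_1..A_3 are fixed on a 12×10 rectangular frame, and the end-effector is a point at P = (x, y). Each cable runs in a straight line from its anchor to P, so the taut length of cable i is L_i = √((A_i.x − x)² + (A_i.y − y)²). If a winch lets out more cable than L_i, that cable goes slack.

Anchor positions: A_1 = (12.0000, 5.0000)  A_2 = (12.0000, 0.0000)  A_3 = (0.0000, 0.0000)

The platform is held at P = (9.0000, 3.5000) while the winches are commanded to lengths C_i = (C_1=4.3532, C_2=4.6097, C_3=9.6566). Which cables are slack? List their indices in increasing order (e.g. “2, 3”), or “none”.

cable 1: √((3.0000)²+(1.5000)²)=3.3541, C_1=4.3532: slack
cable 2: √((3.0000)²+(-3.5000)²)=4.6098, C_2=4.6097: taut
cable 3: √((-9.0000)²+(-3.5000)²)=9.6566, C_3=9.6566: taut

1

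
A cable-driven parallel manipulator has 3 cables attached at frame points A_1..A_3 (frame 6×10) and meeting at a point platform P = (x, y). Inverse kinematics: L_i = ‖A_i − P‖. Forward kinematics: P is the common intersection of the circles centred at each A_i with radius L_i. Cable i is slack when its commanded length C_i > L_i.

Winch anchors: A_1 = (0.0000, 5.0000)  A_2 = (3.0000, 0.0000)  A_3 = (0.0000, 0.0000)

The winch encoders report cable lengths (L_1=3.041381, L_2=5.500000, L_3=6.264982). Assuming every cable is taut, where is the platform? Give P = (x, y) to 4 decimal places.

(3.0000, 5.5000)

circle eqns → linear via eq_j − eq_1; set q_j = A_j·A_j − L_j²
q_1 = 0.0000+25.0000−9.2500 = 15.7500
-6.0000·x + 10.0000·y = q_1−q_2 = 37.0000
0.0000·x + 10.0000·y = q_1−q_3 = 55.0000
solve first two rows → x=3.0000, y=5.5000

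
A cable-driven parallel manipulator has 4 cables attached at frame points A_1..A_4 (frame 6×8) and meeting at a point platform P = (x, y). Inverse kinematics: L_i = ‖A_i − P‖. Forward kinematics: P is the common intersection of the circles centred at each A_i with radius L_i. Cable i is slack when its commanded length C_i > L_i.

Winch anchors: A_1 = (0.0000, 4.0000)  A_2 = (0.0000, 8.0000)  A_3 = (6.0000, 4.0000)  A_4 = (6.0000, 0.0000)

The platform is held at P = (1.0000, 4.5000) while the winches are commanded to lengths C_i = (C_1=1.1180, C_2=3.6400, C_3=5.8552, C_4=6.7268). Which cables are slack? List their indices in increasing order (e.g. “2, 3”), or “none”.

3

i=1: geometric 1.1180 vs commanded 1.1180 ⇒ taut
i=2: geometric 3.6401 vs commanded 3.6400 ⇒ taut
i=3: geometric 5.0249 vs commanded 5.8552 ⇒ slack
i=4: geometric 6.7268 vs commanded 6.7268 ⇒ taut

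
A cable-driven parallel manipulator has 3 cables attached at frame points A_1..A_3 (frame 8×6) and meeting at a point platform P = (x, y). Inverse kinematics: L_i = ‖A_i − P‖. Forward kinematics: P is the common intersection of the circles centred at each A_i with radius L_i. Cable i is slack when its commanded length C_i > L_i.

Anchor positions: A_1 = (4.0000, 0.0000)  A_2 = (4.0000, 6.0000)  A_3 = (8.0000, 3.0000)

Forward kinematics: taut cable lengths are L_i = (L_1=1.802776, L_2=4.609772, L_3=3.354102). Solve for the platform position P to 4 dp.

(5.0000, 1.5000)

each cable: (A_i−P)·(A_i−P) = L_i²; let k_i = ‖A_i‖²−L_i²
k_1 = 16.0000+0.0000−3.2500 = 12.7500
row 1: 0.0000x − 12.0000y = -18.0000  (k_2=30.7500)
row 2: -8.0000x − 6.0000y = -49.0000  (k_3=61.7500)
Cramer on rows 1–2 → x = 5.0000, y = 1.5000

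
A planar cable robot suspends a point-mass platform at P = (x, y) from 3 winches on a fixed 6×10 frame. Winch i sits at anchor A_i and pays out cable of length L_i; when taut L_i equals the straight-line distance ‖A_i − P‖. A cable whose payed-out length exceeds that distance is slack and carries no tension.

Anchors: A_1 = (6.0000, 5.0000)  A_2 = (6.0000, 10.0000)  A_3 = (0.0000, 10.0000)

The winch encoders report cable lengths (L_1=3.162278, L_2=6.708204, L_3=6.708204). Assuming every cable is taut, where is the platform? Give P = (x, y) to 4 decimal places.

each cable: (A_i−P)·(A_i−P) = L_i²; let q_i = ‖A_i‖²−L_i²
q_1 = 36.0000+25.0000−10.0000 = 51.0000
row 1: 0.0000x − 10.0000y = -40.0000  (q_2=91.0000)
row 2: 12.0000x − 10.0000y = -4.0000  (q_3=55.0000)
Cramer on rows 1–2 → x = 3.0000, y = 4.0000

(3.0000, 4.0000)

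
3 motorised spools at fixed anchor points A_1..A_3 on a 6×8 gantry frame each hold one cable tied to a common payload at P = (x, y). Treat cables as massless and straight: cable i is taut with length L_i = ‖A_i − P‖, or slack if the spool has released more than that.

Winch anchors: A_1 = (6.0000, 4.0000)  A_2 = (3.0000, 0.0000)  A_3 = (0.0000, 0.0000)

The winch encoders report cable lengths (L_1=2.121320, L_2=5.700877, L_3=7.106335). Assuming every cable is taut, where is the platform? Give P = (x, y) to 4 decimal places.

(4.5000, 5.5000)

expand ‖A_i−P‖²=L_i² and subtract eq 1 (q_i ≔ ‖A_i‖²−L_i²)
q_1 = 36.0000+16.0000−4.5000 = 47.5000
eq1−eq2 → [6.0000  8.0000]·P = 71.0000
eq1−eq3 → [12.0000  8.0000]·P = 98.0000
2×2 solve → P = (4.5000, 5.5000)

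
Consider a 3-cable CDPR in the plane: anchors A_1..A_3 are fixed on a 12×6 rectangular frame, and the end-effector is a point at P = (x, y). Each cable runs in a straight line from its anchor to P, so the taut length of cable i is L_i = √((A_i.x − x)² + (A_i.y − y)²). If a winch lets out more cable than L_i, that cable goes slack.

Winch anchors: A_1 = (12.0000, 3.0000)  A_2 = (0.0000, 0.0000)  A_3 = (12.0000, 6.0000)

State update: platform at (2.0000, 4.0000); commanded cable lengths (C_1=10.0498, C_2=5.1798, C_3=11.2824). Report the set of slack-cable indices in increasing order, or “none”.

2, 3

i=1: geometric 10.0499 vs commanded 10.0498 ⇒ taut
i=2: geometric 4.4721 vs commanded 5.1798 ⇒ slack
i=3: geometric 10.1980 vs commanded 11.2824 ⇒ slack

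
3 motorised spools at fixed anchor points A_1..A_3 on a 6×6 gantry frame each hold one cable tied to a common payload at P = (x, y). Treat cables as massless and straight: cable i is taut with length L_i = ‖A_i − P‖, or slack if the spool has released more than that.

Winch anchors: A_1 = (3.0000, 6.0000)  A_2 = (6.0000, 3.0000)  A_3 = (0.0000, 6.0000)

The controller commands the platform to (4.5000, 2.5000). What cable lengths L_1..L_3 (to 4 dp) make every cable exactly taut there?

L_1 = √((3.0000−4.5000)² + (6.0000−2.5000)²) = 3.8079
L_2 = √((6.0000−4.5000)² + (3.0000−2.5000)²) = 1.5811
L_3 = √((0.0000−4.5000)² + (6.0000−2.5000)²) = 5.7009

(3.8079, 1.5811, 5.7009)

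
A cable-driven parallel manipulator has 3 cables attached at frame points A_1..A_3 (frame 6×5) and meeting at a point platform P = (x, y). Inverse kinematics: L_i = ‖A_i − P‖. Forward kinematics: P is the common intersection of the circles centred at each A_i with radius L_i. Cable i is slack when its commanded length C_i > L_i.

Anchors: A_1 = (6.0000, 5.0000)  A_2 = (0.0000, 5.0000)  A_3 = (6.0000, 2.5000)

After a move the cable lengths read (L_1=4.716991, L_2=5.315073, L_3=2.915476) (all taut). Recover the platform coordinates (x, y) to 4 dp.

expand ‖A_i−P‖²=L_i² and subtract eq 1 (q_i ≔ ‖A_i‖²−L_i²)
q_1 = 36.0000+25.0000−22.2500 = 38.7500
eq1−eq2 → [12.0000  0.0000]·P = 42.0000
eq1−eq3 → [0.0000  5.0000]·P = 5.0000
2×2 solve → P = (3.5000, 1.0000)

(3.5000, 1.0000)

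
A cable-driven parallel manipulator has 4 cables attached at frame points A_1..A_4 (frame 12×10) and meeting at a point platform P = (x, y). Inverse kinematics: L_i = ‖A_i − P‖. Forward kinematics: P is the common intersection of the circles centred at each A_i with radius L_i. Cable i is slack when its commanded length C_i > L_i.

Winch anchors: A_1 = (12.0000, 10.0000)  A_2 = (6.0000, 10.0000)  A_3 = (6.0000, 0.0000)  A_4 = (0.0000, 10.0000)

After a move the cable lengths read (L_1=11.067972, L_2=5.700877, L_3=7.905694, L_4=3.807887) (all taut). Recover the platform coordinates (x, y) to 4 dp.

(1.5000, 6.5000)

circle eqns → linear via eq_j − eq_1; set q_j = A_j·A_j − L_j²
q_1 = 144.0000+100.0000−122.5000 = 121.5000
12.0000·x + 0.0000·y = q_1−q_2 = 18.0000
12.0000·x + 20.0000·y = q_1−q_3 = 148.0000
24.0000·x + 0.0000·y = q_1−q_4 = 36.0000
solve first two rows → x=1.5000, y=6.5000
check cable 4: ‖A_4−P‖² = 14.5000 ≈ L_4² = 14.5000 ✓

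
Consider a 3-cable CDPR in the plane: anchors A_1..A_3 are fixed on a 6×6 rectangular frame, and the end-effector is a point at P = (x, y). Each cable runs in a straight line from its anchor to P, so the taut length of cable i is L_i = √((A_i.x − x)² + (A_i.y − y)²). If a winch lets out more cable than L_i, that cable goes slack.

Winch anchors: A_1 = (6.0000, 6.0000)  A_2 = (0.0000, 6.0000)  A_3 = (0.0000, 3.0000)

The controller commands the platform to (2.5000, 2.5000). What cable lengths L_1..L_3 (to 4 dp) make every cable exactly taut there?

(4.9497, 4.3012, 2.5495)

L_1 = √((6.0000−2.5000)² + (6.0000−2.5000)²) = 4.9497
L_2 = √((0.0000−2.5000)² + (6.0000−2.5000)²) = 4.3012
L_3 = √((0.0000−2.5000)² + (3.0000−2.5000)²) = 2.5495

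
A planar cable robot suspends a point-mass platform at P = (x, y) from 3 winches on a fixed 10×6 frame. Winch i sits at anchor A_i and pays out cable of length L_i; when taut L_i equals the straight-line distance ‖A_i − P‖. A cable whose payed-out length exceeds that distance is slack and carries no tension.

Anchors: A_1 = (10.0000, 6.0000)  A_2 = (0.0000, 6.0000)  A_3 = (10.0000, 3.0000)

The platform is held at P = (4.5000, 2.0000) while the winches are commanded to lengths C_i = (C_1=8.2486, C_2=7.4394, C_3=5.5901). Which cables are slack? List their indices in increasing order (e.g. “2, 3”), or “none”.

cable 1: √((5.5000)²+(4.0000)²)=6.8007, C_1=8.2486: slack
cable 2: √((-4.5000)²+(4.0000)²)=6.0208, C_2=7.4394: slack
cable 3: √((5.5000)²+(1.0000)²)=5.5902, C_3=5.5901: taut

1, 2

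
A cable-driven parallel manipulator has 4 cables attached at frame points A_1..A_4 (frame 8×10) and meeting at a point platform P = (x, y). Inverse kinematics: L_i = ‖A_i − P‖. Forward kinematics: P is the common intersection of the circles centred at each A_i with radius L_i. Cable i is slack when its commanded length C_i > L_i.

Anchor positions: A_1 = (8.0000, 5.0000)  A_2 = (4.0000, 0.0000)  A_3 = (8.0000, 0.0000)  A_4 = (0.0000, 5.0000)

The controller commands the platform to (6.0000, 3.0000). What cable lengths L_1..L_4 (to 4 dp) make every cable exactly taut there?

cable 1: Δx=2.0000, Δy=2.0000; L_1 = √(Δx²+Δy²) = 2.8284
cable 2: Δx=-2.0000, Δy=-3.0000; L_2 = √(Δx²+Δy²) = 3.6056
cable 3: Δx=2.0000, Δy=-3.0000; L_3 = √(Δx²+Δy²) = 3.6056
cable 4: Δx=-6.0000, Δy=2.0000; L_4 = √(Δx²+Δy²) = 6.3246

(2.8284, 3.6056, 3.6056, 6.3246)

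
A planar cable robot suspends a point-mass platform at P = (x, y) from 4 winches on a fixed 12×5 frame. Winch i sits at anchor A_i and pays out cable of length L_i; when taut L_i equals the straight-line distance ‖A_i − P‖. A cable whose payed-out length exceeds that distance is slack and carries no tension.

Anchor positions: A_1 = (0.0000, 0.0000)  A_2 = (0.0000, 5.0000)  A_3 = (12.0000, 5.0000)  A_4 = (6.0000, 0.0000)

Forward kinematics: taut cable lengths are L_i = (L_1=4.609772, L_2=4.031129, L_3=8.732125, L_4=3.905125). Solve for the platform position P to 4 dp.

each cable: (A_i−P)·(A_i−P) = L_i²; let c_i = ‖A_i‖²−L_i²
c_1 = 0.0000+0.0000−21.2500 = -21.2500
row 1: 0.0000x − 10.0000y = -30.0000  (c_2=8.7500)
row 2: -24.0000x − 10.0000y = -114.0000  (c_3=92.7500)
row 3: -12.0000x + 0.0000y = -42.0000  (c_4=20.7500)
Cramer on rows 1–2 → x = 3.5000, y = 3.0000
check cable 4: ‖A_4−P‖² = 15.2500 ≈ L_4² = 15.2500 ✓

(3.5000, 3.0000)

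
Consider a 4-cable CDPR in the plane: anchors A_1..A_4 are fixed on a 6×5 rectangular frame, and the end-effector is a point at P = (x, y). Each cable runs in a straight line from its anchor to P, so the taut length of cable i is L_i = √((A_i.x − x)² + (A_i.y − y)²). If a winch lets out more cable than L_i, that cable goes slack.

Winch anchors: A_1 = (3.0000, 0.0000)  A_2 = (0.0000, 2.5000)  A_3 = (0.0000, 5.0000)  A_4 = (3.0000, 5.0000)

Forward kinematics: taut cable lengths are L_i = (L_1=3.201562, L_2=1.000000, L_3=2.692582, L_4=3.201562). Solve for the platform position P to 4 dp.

each cable: (A_i−P)·(A_i−P) = L_i²; let c_i = ‖A_i‖²−L_i²
c_1 = 9.0000+0.0000−10.2500 = -1.2500
row 1: 6.0000x − 5.0000y = -6.5000  (c_2=5.2500)
row 2: 6.0000x − 10.0000y = -19.0000  (c_3=17.7500)
row 3: 0.0000x − 10.0000y = -25.0000  (c_4=23.7500)
Cramer on rows 1–2 → x = 1.0000, y = 2.5000
check cable 4: ‖A_4−P‖² = 10.2500 ≈ L_4² = 10.2500 ✓

(1.0000, 2.5000)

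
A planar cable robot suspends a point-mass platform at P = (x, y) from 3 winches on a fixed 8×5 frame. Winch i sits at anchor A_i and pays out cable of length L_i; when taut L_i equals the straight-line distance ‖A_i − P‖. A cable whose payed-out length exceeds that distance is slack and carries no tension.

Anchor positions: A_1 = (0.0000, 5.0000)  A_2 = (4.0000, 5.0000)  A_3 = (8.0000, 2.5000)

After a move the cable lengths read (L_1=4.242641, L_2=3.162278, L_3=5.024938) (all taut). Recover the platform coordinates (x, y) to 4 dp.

(3.0000, 2.0000)

expand ‖A_i−P‖²=L_i² and subtract eq 1 (k_i ≔ ‖A_i‖²−L_i²)
k_1 = 0.0000+25.0000−18.0000 = 7.0000
eq1−eq2 → [-8.0000  0.0000]·P = -24.0000
eq1−eq3 → [-16.0000  5.0000]·P = -38.0000
2×2 solve → P = (3.0000, 2.0000)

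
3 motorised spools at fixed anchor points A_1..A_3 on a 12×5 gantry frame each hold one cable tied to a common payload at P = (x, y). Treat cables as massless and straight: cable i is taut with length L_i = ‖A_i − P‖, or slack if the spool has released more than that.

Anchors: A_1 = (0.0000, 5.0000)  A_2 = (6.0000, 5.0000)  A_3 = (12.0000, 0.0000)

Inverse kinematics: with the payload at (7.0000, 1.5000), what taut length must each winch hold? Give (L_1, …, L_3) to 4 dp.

(7.8262, 3.6401, 5.2202)

L_1 = √((0.0000−7.0000)² + (5.0000−1.5000)²) = 7.8262
L_2 = √((6.0000−7.0000)² + (5.0000−1.5000)²) = 3.6401
L_3 = √((12.0000−7.0000)² + (0.0000−1.5000)²) = 5.2202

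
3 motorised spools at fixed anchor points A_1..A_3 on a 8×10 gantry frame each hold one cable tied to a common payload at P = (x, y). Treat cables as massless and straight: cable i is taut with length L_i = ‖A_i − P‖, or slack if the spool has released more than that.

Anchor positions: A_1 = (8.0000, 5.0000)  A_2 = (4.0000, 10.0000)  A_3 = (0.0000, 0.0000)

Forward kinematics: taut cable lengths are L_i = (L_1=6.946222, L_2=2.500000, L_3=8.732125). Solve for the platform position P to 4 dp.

each cable: (A_i−P)·(A_i−P) = L_i²; let c_i = ‖A_i‖²−L_i²
c_1 = 64.0000+25.0000−48.2500 = 40.7500
row 1: 8.0000x − 10.0000y = -69.0000  (c_2=109.7500)
row 2: 16.0000x + 10.0000y = 117.0000  (c_3=-76.2500)
Cramer on rows 1–2 → x = 2.0000, y = 8.5000

(2.0000, 8.5000)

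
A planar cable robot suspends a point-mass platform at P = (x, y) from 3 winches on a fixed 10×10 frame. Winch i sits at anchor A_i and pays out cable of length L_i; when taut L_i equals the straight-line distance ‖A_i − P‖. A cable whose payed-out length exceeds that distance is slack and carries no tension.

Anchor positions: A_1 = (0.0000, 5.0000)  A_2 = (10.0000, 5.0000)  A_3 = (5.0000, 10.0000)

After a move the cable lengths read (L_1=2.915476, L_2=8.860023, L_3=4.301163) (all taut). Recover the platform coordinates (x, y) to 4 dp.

circle eqns → linear via eq_j − eq_1; set c_j = A_j·A_j − L_j²
c_1 = 0.0000+25.0000−8.5000 = 16.5000
-20.0000·x + 0.0000·y = c_1−c_2 = -30.0000
-10.0000·x − 10.0000·y = c_1−c_3 = -90.0000
solve first two rows → x=1.5000, y=7.5000

(1.5000, 7.5000)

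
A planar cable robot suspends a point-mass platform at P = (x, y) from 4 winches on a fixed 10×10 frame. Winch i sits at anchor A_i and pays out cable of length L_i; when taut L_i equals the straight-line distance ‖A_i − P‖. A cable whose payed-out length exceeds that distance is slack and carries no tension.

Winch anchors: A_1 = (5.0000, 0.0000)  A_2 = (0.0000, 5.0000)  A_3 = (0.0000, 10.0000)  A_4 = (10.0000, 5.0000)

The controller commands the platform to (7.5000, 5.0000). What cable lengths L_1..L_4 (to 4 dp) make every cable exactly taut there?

L_1: Δ = A_1−P = (-2.5000, -5.0000) → ‖Δ‖ = √31.2500 = 5.5902
L_2: Δ = A_2−P = (-7.5000, 0.0000) → ‖Δ‖ = √56.2500 = 7.5000
L_3: Δ = A_3−P = (-7.5000, 5.0000) → ‖Δ‖ = √81.2500 = 9.0139
L_4: Δ = A_4−P = (2.5000, 0.0000) → ‖Δ‖ = √6.2500 = 2.5000

(5.5902, 7.5000, 9.0139, 2.5000)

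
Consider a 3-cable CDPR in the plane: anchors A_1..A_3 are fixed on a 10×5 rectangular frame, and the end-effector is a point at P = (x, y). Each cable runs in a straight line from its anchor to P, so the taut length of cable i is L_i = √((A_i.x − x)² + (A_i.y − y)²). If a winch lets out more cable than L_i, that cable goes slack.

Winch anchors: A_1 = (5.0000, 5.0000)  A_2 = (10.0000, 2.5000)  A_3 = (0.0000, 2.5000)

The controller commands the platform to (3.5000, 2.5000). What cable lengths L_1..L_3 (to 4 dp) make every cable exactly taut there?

(2.9155, 6.5000, 3.5000)

cable 1: Δx=1.5000, Δy=2.5000; L_1 = √(Δx²+Δy²) = 2.9155
cable 2: Δx=6.5000, Δy=0.0000; L_2 = √(Δx²+Δy²) = 6.5000
cable 3: Δx=-3.5000, Δy=0.0000; L_3 = √(Δx²+Δy²) = 3.5000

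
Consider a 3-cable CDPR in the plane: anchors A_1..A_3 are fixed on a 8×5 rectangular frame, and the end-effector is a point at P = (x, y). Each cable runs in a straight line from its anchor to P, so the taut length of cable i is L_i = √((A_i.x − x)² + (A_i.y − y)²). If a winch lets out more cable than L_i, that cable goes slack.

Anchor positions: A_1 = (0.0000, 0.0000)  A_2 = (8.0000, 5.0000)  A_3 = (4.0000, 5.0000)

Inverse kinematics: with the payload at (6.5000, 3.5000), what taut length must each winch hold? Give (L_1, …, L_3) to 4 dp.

(7.3824, 2.1213, 2.9155)

L_1: Δ = A_1−P = (-6.5000, -3.5000) → ‖Δ‖ = √54.5000 = 7.3824
L_2: Δ = A_2−P = (1.5000, 1.5000) → ‖Δ‖ = √4.5000 = 2.1213
L_3: Δ = A_3−P = (-2.5000, 1.5000) → ‖Δ‖ = √8.5000 = 2.9155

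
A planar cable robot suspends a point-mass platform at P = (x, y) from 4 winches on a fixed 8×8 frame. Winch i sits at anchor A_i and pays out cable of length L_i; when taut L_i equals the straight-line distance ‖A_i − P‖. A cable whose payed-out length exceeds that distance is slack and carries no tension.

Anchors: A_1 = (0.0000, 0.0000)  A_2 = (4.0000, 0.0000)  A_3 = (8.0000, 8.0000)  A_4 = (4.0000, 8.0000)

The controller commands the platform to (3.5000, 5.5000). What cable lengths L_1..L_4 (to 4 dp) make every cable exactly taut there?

L_1: Δ = A_1−P = (-3.5000, -5.5000) → ‖Δ‖ = √42.5000 = 6.5192
L_2: Δ = A_2−P = (0.5000, -5.5000) → ‖Δ‖ = √30.5000 = 5.5227
L_3: Δ = A_3−P = (4.5000, 2.5000) → ‖Δ‖ = √26.5000 = 5.1478
L_4: Δ = A_4−P = (0.5000, 2.5000) → ‖Δ‖ = √6.5000 = 2.5495

(6.5192, 5.5227, 5.1478, 2.5495)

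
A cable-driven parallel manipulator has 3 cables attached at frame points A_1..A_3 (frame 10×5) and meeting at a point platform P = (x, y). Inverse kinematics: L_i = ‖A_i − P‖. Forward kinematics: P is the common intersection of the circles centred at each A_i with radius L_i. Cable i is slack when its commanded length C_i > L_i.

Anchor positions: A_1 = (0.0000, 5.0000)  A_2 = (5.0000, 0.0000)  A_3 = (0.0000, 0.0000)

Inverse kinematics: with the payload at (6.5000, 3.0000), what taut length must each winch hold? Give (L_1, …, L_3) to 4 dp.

(6.8007, 3.3541, 7.1589)

L_1: Δ = A_1−P = (-6.5000, 2.0000) → ‖Δ‖ = √46.2500 = 6.8007
L_2: Δ = A_2−P = (-1.5000, -3.0000) → ‖Δ‖ = √11.2500 = 3.3541
L_3: Δ = A_3−P = (-6.5000, -3.0000) → ‖Δ‖ = √51.2500 = 7.1589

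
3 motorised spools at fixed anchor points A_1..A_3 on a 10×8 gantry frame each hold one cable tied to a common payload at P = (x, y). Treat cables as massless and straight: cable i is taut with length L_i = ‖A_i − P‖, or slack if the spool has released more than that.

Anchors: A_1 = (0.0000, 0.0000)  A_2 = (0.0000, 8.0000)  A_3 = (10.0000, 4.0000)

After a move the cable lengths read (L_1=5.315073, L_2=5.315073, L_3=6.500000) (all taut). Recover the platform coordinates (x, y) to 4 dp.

each cable: (A_i−P)·(A_i−P) = L_i²; let k_i = ‖A_i‖²−L_i²
k_1 = 0.0000+0.0000−28.2500 = -28.2500
row 1: 0.0000x − 16.0000y = -64.0000  (k_2=35.7500)
row 2: -20.0000x − 8.0000y = -102.0000  (k_3=73.7500)
Cramer on rows 1–2 → x = 3.5000, y = 4.0000

(3.5000, 4.0000)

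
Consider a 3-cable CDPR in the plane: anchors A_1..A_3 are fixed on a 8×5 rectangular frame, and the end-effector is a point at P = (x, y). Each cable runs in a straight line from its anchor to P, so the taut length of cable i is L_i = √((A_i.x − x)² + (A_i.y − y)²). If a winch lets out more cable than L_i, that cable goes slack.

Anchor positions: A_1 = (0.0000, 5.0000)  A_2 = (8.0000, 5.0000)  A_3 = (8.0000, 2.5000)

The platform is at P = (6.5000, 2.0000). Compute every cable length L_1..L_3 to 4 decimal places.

cable 1: Δx=-6.5000, Δy=3.0000; L_1 = √(Δx²+Δy²) = 7.1589
cable 2: Δx=1.5000, Δy=3.0000; L_2 = √(Δx²+Δy²) = 3.3541
cable 3: Δx=1.5000, Δy=0.5000; L_3 = √(Δx²+Δy²) = 1.5811

(7.1589, 3.3541, 1.5811)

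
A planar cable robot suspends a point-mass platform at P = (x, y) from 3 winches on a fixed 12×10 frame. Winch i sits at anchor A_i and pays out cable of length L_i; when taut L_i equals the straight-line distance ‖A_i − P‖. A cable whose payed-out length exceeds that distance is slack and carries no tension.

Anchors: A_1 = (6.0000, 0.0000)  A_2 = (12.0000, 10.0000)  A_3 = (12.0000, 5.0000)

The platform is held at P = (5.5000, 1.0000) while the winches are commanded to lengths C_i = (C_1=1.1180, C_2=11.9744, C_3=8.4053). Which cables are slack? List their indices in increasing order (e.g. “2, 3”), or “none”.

i=1: geometric 1.1180 vs commanded 1.1180 ⇒ taut
i=2: geometric 11.1018 vs commanded 11.9744 ⇒ slack
i=3: geometric 7.6322 vs commanded 8.4053 ⇒ slack

2, 3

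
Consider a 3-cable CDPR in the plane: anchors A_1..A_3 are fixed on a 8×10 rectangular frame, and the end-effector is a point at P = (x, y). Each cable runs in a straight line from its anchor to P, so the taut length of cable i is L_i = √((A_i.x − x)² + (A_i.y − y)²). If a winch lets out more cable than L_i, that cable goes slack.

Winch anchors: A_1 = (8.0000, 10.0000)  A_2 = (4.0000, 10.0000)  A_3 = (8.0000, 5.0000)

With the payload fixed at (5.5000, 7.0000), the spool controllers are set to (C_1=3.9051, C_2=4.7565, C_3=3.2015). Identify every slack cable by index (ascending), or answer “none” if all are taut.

cable 1: L_1 = ‖A_1−P‖ = 3.9051;  C_1 = 3.9051 → taut
cable 2: L_2 = ‖A_2−P‖ = 3.3541;  C_2 = 4.7565 → slack
cable 3: L_3 = ‖A_3−P‖ = 3.2016;  C_3 = 3.2015 → taut

2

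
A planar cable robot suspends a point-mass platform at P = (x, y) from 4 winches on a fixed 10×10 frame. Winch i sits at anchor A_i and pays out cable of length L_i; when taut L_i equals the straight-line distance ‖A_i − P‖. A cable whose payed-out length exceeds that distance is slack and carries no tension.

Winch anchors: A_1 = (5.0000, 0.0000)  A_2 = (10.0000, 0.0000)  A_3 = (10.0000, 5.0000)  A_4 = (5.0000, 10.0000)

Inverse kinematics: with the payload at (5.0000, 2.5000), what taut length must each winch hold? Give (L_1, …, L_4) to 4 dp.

L_1 = √((5.0000−5.0000)² + (0.0000−2.5000)²) = 2.5000
L_2 = √((10.0000−5.0000)² + (0.0000−2.5000)²) = 5.5902
L_3 = √((10.0000−5.0000)² + (5.0000−2.5000)²) = 5.5902
L_4 = √((5.0000−5.0000)² + (10.0000−2.5000)²) = 7.5000

(2.5000, 5.5902, 5.5902, 7.5000)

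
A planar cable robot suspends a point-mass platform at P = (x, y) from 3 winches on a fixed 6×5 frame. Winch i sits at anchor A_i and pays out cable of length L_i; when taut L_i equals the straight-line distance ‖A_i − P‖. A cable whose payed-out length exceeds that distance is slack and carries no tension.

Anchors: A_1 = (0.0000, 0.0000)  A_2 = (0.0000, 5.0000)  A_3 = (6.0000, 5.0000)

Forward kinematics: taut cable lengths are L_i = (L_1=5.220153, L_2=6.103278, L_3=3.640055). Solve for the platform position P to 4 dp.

each cable: (A_i−P)·(A_i−P) = L_i²; let k_i = ‖A_i‖²−L_i²
k_1 = 0.0000+0.0000−27.2500 = -27.2500
row 1: 0.0000x − 10.0000y = -15.0000  (k_2=-12.2500)
row 2: -12.0000x − 10.0000y = -75.0000  (k_3=47.7500)
Cramer on rows 1–2 → x = 5.0000, y = 1.5000

(5.0000, 1.5000)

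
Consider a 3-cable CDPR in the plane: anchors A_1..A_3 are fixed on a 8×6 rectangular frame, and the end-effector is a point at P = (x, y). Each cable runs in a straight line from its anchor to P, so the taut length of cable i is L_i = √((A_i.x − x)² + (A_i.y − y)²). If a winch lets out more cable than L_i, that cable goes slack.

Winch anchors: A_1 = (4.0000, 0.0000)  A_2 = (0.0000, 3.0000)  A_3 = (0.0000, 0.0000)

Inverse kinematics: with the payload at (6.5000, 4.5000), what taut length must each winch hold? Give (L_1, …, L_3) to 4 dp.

L_1 = √((4.0000−6.5000)² + (0.0000−4.5000)²) = 5.1478
L_2 = √((0.0000−6.5000)² + (3.0000−4.5000)²) = 6.6708
L_3 = √((0.0000−6.5000)² + (0.0000−4.5000)²) = 7.9057

(5.1478, 6.6708, 7.9057)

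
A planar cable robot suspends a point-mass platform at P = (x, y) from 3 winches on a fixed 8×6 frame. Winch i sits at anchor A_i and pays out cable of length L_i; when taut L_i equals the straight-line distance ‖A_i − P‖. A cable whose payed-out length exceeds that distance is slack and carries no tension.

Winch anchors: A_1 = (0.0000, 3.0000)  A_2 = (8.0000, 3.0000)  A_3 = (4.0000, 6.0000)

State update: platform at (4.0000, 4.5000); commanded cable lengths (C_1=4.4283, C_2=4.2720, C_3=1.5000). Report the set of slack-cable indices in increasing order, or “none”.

1

i=1: geometric 4.2720 vs commanded 4.4283 ⇒ slack
i=2: geometric 4.2720 vs commanded 4.2720 ⇒ taut
i=3: geometric 1.5000 vs commanded 1.5000 ⇒ taut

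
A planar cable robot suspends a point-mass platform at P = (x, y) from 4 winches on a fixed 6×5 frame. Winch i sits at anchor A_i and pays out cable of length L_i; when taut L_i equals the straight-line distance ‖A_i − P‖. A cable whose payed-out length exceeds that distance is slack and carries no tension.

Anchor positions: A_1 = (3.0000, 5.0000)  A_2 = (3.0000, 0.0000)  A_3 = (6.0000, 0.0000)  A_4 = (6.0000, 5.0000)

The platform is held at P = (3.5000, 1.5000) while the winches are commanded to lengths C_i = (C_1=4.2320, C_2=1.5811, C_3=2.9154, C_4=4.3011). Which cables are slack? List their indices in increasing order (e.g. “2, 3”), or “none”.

1

cable 1: √((-0.5000)²+(3.5000)²)=3.5355, C_1=4.2320: slack
cable 2: √((-0.5000)²+(-1.5000)²)=1.5811, C_2=1.5811: taut
cable 3: √((2.5000)²+(-1.5000)²)=2.9155, C_3=2.9154: taut
cable 4: √((2.5000)²+(3.5000)²)=4.3012, C_4=4.3011: taut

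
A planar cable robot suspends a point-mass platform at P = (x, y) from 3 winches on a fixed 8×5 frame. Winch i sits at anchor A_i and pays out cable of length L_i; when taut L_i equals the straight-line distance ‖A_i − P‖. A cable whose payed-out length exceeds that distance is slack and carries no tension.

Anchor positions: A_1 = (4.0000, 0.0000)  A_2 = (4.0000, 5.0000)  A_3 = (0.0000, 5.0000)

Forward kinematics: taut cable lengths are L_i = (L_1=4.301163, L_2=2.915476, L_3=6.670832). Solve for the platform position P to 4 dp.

circle eqns → linear via eq_j − eq_1; set c_j = A_j·A_j − L_j²
c_1 = 16.0000+0.0000−18.5000 = -2.5000
0.0000·x − 10.0000·y = c_1−c_2 = -35.0000
8.0000·x − 10.0000·y = c_1−c_3 = 17.0000
solve first two rows → x=6.5000, y=3.5000

(6.5000, 3.5000)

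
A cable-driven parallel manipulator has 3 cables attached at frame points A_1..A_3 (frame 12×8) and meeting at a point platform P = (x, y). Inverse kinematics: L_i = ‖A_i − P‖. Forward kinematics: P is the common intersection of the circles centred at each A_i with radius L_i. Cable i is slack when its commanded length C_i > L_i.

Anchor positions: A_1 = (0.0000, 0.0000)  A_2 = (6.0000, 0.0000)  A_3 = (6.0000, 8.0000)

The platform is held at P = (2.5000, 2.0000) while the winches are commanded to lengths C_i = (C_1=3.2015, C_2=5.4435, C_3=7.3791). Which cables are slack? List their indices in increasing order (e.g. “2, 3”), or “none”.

2, 3

cable 1: √((-2.5000)²+(-2.0000)²)=3.2016, C_1=3.2015: taut
cable 2: √((3.5000)²+(-2.0000)²)=4.0311, C_2=5.4435: slack
cable 3: √((3.5000)²+(6.0000)²)=6.9462, C_3=7.3791: slack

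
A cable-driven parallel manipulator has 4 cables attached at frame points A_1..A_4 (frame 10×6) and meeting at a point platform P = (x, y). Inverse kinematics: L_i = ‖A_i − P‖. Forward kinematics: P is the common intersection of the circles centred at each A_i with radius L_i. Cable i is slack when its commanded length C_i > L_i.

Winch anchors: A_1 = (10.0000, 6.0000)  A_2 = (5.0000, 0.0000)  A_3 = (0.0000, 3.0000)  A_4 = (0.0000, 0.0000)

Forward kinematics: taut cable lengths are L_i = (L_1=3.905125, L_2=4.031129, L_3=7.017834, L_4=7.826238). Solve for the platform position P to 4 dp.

(7.0000, 3.5000)

circle eqns → linear via eq_j − eq_1; set q_j = A_j·A_j − L_j²
q_1 = 100.0000+36.0000−15.2500 = 120.7500
10.0000·x + 12.0000·y = q_1−q_2 = 112.0000
20.0000·x + 6.0000·y = q_1−q_3 = 161.0000
20.0000·x + 12.0000·y = q_1−q_4 = 182.0000
solve first two rows → x=7.0000, y=3.5000
check cable 4: ‖A_4−P‖² = 61.2500 ≈ L_4² = 61.2500 ✓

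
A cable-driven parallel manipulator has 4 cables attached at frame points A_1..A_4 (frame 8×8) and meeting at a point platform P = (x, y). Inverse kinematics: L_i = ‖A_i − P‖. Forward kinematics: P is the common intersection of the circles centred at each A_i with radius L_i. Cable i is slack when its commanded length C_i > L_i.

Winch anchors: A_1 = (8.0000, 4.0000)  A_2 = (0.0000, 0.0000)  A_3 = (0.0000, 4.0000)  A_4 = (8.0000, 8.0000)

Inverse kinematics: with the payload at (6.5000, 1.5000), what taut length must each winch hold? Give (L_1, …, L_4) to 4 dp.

(2.9155, 6.6708, 6.9642, 6.6708)

L_1: Δ = A_1−P = (1.5000, 2.5000) → ‖Δ‖ = √8.5000 = 2.9155
L_2: Δ = A_2−P = (-6.5000, -1.5000) → ‖Δ‖ = √44.5000 = 6.6708
L_3: Δ = A_3−P = (-6.5000, 2.5000) → ‖Δ‖ = √48.5000 = 6.9642
L_4: Δ = A_4−P = (1.5000, 6.5000) → ‖Δ‖ = √44.5000 = 6.6708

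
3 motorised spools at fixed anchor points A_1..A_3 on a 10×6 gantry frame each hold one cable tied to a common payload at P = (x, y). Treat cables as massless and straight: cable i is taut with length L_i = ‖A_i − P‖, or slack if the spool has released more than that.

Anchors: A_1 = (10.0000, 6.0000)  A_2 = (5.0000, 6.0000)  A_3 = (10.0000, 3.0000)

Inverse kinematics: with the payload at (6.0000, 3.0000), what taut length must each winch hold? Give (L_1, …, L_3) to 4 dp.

L_1 = √((10.0000−6.0000)² + (6.0000−3.0000)²) = 5.0000
L_2 = √((5.0000−6.0000)² + (6.0000−3.0000)²) = 3.1623
L_3 = √((10.0000−6.0000)² + (3.0000−3.0000)²) = 4.0000

(5.0000, 3.1623, 4.0000)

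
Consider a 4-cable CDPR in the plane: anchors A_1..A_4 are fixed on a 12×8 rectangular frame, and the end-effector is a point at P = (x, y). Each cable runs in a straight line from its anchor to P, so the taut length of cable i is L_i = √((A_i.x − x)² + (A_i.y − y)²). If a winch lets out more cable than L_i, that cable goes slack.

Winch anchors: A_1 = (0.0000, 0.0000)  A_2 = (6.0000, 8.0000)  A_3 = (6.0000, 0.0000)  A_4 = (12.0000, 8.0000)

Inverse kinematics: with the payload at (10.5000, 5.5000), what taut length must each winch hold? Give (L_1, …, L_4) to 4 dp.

cable 1: Δx=-10.5000, Δy=-5.5000; L_1 = √(Δx²+Δy²) = 11.8533
cable 2: Δx=-4.5000, Δy=2.5000; L_2 = √(Δx²+Δy²) = 5.1478
cable 3: Δx=-4.5000, Δy=-5.5000; L_3 = √(Δx²+Δy²) = 7.1063
cable 4: Δx=1.5000, Δy=2.5000; L_4 = √(Δx²+Δy²) = 2.9155

(11.8533, 5.1478, 7.1063, 2.9155)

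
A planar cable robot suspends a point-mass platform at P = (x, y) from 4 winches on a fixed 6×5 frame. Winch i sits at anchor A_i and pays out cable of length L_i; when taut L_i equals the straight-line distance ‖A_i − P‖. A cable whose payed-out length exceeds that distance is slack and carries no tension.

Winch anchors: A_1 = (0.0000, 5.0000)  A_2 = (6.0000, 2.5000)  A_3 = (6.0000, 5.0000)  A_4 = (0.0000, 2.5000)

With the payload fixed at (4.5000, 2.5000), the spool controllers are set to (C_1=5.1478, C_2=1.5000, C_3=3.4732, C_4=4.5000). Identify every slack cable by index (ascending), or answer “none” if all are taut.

3

cable 1: √((-4.5000)²+(2.5000)²)=5.1478, C_1=5.1478: taut
cable 2: √((1.5000)²+(0.0000)²)=1.5000, C_2=1.5000: taut
cable 3: √((1.5000)²+(2.5000)²)=2.9155, C_3=3.4732: slack
cable 4: √((-4.5000)²+(0.0000)²)=4.5000, C_4=4.5000: taut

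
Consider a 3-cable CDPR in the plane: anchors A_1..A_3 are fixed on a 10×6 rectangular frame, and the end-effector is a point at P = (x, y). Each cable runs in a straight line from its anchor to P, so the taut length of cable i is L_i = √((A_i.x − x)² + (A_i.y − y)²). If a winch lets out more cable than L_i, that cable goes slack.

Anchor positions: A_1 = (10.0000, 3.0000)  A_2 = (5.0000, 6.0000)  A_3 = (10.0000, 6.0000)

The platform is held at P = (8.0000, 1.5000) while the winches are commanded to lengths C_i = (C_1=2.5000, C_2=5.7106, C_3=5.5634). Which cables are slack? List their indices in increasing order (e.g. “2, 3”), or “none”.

2, 3

i=1: geometric 2.5000 vs commanded 2.5000 ⇒ taut
i=2: geometric 5.4083 vs commanded 5.7106 ⇒ slack
i=3: geometric 4.9244 vs commanded 5.5634 ⇒ slack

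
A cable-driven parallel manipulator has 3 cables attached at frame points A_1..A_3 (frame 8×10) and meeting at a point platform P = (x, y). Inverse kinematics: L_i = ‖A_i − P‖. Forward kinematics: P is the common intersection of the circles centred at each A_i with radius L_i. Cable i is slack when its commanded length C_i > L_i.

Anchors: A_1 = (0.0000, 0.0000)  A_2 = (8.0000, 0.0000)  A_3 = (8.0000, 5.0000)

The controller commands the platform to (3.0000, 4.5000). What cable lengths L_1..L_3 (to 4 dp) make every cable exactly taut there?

(5.4083, 6.7268, 5.0249)

L_1 = √((0.0000−3.0000)² + (0.0000−4.5000)²) = 5.4083
L_2 = √((8.0000−3.0000)² + (0.0000−4.5000)²) = 6.7268
L_3 = √((8.0000−3.0000)² + (5.0000−4.5000)²) = 5.0249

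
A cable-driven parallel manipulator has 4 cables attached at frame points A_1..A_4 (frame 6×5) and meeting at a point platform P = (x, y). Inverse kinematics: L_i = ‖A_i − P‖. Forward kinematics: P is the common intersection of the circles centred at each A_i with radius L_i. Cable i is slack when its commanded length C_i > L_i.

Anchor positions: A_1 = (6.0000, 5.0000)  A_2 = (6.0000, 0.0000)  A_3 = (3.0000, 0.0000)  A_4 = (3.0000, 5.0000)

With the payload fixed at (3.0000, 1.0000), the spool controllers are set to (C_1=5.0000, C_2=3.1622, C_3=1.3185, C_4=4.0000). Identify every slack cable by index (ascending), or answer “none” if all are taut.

3

i=1: geometric 5.0000 vs commanded 5.0000 ⇒ taut
i=2: geometric 3.1623 vs commanded 3.1622 ⇒ taut
i=3: geometric 1.0000 vs commanded 1.3185 ⇒ slack
i=4: geometric 4.0000 vs commanded 4.0000 ⇒ taut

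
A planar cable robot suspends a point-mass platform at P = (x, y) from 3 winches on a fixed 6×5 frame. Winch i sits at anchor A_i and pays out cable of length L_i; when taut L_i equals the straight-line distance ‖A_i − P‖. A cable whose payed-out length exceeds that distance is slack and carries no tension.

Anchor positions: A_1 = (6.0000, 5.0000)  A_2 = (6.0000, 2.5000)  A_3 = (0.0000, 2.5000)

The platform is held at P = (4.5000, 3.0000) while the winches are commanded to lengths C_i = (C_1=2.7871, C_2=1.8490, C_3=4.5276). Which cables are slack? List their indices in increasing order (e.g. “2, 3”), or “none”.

cable 1: √((1.5000)²+(2.0000)²)=2.5000, C_1=2.7871: slack
cable 2: √((1.5000)²+(-0.5000)²)=1.5811, C_2=1.8490: slack
cable 3: √((-4.5000)²+(-0.5000)²)=4.5277, C_3=4.5276: taut

1, 2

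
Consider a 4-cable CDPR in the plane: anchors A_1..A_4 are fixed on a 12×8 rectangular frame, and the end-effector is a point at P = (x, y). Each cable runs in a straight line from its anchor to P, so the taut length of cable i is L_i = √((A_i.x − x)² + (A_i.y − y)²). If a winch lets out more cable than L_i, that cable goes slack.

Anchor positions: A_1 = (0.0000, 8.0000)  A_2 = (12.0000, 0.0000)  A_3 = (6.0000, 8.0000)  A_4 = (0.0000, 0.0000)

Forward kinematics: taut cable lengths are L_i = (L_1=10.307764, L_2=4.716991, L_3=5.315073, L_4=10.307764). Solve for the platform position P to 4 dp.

circle eqns → linear via eq_j − eq_1; set k_j = A_j·A_j − L_j²
k_1 = 0.0000+64.0000−106.2500 = -42.2500
-24.0000·x + 16.0000·y = k_1−k_2 = -164.0000
-12.0000·x + 0.0000·y = k_1−k_3 = -114.0000
0.0000·x + 16.0000·y = k_1−k_4 = 64.0000
solve first two rows → x=9.5000, y=4.0000
check cable 4: ‖A_4−P‖² = 106.2500 ≈ L_4² = 106.2500 ✓

(9.5000, 4.0000)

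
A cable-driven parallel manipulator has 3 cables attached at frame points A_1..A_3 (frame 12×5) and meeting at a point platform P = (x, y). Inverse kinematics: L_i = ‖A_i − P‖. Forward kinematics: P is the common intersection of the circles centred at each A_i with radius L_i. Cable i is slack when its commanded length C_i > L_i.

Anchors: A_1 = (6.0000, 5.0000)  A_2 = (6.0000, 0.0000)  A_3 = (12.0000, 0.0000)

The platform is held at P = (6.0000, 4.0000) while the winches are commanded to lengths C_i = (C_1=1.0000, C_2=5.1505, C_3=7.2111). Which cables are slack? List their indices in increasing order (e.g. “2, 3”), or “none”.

i=1: geometric 1.0000 vs commanded 1.0000 ⇒ taut
i=2: geometric 4.0000 vs commanded 5.1505 ⇒ slack
i=3: geometric 7.2111 vs commanded 7.2111 ⇒ taut

2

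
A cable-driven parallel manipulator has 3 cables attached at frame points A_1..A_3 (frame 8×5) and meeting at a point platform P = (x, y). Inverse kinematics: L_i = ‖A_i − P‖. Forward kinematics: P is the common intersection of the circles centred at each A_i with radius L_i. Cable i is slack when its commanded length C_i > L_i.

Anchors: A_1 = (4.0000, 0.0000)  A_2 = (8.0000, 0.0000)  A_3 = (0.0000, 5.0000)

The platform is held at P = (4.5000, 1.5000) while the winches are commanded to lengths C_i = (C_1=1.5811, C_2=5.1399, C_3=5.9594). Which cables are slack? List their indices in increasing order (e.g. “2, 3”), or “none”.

i=1: geometric 1.5811 vs commanded 1.5811 ⇒ taut
i=2: geometric 3.8079 vs commanded 5.1399 ⇒ slack
i=3: geometric 5.7009 vs commanded 5.9594 ⇒ slack

2, 3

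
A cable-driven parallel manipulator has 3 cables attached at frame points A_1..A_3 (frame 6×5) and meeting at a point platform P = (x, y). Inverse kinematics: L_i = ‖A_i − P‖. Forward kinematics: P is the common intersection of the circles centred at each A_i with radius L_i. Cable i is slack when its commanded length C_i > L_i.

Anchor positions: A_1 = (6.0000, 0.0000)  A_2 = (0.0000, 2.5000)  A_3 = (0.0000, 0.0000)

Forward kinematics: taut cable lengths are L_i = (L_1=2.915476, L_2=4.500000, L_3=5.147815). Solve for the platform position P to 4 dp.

(4.5000, 2.5000)

circle eqns → linear via eq_j − eq_1; set c_j = A_j·A_j − L_j²
c_1 = 36.0000+0.0000−8.5000 = 27.5000
12.0000·x − 5.0000·y = c_1−c_2 = 41.5000
12.0000·x + 0.0000·y = c_1−c_3 = 54.0000
solve first two rows → x=4.5000, y=2.5000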